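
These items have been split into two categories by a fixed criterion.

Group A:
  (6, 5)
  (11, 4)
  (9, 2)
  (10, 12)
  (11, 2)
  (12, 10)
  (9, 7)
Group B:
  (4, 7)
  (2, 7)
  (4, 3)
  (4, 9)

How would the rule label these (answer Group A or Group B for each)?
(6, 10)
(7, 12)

Group A, Group A

The distinguishing property — first ≥ 5 — holds for all the 'Group A' cases and none of the 'Group B' cases.
(6, 10): Group A (first 6). (7, 12): Group A (first 7).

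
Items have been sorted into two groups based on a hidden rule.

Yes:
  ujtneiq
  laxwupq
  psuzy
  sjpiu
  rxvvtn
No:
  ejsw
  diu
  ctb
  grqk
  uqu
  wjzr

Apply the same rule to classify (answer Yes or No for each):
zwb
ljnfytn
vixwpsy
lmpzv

'Yes' ⟺ length ≥ 5.

No, Yes, Yes, Yes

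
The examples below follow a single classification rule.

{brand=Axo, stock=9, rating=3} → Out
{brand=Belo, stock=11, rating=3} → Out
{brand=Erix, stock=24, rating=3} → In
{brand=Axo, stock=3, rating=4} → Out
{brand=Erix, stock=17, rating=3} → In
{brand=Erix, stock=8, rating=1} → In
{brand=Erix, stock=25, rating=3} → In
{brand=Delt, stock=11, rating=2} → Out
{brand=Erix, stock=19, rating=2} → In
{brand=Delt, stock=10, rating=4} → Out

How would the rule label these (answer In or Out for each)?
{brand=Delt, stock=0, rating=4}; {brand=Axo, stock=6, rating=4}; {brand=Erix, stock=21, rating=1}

Out, Out, In

The distinguishing property — brand is Erix — holds for all the 'In' cases and none of the 'Out' cases.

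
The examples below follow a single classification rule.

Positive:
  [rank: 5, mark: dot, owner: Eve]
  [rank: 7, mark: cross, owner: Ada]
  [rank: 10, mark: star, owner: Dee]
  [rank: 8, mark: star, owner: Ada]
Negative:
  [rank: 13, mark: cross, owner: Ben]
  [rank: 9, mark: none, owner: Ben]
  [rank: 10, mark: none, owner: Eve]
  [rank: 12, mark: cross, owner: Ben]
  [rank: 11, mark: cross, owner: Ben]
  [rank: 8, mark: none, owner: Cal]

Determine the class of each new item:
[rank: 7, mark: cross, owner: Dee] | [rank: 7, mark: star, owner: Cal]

Positive, Positive

All 'Positive' examples share one property — mark is star OR rank ≤ 7 — and every 'Negative' example lacks it.
[rank: 7, mark: cross, owner: Dee]: mark is cross, rank = 7, meets the rule → Positive.
[rank: 7, mark: star, owner: Cal]: mark is star, rank = 7, meets the rule → Positive.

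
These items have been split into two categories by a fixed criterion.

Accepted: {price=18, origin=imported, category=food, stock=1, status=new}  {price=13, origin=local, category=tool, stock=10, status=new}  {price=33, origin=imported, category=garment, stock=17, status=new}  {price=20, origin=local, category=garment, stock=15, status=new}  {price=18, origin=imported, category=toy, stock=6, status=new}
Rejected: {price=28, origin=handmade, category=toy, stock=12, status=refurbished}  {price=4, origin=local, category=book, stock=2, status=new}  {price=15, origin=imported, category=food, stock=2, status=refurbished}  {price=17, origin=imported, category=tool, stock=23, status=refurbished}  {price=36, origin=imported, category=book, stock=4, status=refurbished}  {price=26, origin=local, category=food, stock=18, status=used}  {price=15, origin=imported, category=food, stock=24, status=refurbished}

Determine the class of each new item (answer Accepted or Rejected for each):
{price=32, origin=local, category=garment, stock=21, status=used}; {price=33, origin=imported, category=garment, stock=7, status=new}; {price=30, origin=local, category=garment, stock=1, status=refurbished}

Rejected, Accepted, Rejected

A rule that fits every label: status is new AND price ≥ 13 — true of each 'Accepted' example, false of each 'Rejected' one.
{price=32, origin=local, category=garment, stock=21, status=used} → status is used, price = 32 → Rejected. {price=33, origin=imported, category=garment, stock=7, status=new} → status is new, price = 33 → Accepted. {price=30, origin=local, category=garment, stock=1, status=refurbished} → status is refurbished, price = 30 → Rejected.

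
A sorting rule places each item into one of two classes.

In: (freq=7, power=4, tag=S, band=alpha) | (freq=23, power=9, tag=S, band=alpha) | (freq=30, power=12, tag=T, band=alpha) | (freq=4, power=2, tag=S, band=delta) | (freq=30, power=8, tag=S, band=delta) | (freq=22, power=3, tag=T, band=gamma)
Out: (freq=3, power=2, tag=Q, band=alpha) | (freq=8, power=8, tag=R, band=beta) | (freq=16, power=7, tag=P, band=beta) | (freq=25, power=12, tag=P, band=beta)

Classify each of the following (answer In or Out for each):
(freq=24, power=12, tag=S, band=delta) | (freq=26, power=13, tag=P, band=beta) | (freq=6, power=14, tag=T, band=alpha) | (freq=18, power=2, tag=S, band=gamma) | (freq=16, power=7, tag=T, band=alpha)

In, Out, In, In, In

Every 'In' example satisfies: tag is S OR tag is T. None of the 'Out' examples do.
(freq=24, power=12, tag=S, band=delta): tag is S, passes → In. (freq=26, power=13, tag=P, band=beta): tag is P, fails the rule → Out. (freq=6, power=14, tag=T, band=alpha): tag is T, passes → In. (freq=18, power=2, tag=S, band=gamma): tag is S, passes → In. (freq=16, power=7, tag=T, band=alpha): tag is T, passes → In.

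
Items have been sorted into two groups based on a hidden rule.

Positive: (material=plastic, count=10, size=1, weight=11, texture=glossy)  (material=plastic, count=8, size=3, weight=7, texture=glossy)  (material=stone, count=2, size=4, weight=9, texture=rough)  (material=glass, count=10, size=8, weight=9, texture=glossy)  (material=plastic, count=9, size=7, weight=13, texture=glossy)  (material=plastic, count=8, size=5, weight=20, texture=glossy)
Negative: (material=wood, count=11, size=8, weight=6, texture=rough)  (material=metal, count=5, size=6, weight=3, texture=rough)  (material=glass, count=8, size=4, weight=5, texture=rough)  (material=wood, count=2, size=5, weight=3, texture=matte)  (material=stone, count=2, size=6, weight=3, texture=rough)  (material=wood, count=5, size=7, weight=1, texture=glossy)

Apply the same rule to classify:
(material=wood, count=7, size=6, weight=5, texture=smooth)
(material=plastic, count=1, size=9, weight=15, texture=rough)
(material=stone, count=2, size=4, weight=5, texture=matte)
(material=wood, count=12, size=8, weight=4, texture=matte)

The pattern is that an item is 'Positive' exactly when: weight ≥ 7.

Negative, Positive, Negative, Negative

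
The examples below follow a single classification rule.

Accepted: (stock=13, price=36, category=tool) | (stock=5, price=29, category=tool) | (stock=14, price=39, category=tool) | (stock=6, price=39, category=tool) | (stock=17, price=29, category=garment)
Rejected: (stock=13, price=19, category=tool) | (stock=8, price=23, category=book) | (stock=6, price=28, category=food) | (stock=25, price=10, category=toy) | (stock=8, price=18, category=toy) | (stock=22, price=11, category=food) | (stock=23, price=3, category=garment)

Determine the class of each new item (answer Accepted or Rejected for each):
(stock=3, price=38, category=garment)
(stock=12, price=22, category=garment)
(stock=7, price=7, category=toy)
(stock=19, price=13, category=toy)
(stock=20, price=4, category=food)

The simplest hypothesis consistent with all the labels is: price ≥ 29.

Accepted, Rejected, Rejected, Rejected, Rejected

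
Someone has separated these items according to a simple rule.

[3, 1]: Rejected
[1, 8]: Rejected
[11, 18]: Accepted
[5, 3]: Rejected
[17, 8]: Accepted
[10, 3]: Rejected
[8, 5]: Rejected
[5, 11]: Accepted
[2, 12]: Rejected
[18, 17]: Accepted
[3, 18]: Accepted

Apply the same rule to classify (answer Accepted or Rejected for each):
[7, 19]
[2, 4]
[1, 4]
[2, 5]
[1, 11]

Accepted, Rejected, Rejected, Rejected, Rejected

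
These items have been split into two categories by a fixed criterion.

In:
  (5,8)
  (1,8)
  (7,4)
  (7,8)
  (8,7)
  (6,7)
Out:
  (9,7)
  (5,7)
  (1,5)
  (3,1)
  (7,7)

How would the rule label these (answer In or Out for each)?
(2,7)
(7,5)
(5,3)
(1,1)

In, Out, Out, Out

Every 'In' example satisfies: sum is odd. None of the 'Out' examples do.
(2,7) — 2+7 = 9, hence In.
(7,5) — 7+5 = 12, hence Out.
(5,3) — 5+3 = 8, hence Out.
(1,1) — 1+1 = 2, hence Out.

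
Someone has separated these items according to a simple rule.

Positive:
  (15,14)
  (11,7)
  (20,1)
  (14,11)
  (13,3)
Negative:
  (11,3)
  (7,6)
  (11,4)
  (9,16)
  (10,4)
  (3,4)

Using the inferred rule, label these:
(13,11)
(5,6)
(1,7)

The rule appears to be: first > second AND sum ≥ 16.
(13,11) → 13 > 11, 13+11 = 24 → Positive. (5,6) → 5 < 6, 5+6 = 11 → Negative. (1,7) → 1 < 7, 1+7 = 8 → Negative.

Positive, Negative, Negative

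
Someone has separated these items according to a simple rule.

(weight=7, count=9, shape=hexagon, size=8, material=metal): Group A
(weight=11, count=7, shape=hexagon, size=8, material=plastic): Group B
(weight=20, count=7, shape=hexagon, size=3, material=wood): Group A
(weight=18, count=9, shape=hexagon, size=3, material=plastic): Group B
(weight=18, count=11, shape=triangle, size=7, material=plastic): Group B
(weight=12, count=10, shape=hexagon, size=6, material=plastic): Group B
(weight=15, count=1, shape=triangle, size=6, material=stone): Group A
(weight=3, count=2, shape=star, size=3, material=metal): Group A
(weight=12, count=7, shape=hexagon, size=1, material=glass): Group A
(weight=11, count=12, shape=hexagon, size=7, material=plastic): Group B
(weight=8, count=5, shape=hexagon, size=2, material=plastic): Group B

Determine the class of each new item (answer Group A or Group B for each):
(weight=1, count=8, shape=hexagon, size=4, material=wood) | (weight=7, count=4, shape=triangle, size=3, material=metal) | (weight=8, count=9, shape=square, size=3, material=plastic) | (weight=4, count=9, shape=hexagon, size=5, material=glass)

The common property of the 'Group A' items is: material is not plastic. No 'Group B' item has it.

Group A, Group A, Group B, Group A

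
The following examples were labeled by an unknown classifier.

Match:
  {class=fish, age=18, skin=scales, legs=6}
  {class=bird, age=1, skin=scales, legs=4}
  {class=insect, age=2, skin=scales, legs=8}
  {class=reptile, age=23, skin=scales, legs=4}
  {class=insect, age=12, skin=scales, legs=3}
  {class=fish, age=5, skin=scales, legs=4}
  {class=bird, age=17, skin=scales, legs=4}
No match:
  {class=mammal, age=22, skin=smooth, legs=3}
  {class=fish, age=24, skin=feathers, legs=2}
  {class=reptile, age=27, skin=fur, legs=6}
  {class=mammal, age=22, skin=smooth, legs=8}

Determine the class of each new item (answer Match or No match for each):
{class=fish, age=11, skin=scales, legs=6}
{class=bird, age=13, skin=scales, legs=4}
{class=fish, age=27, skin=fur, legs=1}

Match, Match, No match

'Match' ⟺ skin is scales.
{class=fish, age=11, skin=scales, legs=6}: Match (skin is scales). {class=bird, age=13, skin=scales, legs=4}: Match (skin is scales). {class=fish, age=27, skin=fur, legs=1}: No match (skin is fur).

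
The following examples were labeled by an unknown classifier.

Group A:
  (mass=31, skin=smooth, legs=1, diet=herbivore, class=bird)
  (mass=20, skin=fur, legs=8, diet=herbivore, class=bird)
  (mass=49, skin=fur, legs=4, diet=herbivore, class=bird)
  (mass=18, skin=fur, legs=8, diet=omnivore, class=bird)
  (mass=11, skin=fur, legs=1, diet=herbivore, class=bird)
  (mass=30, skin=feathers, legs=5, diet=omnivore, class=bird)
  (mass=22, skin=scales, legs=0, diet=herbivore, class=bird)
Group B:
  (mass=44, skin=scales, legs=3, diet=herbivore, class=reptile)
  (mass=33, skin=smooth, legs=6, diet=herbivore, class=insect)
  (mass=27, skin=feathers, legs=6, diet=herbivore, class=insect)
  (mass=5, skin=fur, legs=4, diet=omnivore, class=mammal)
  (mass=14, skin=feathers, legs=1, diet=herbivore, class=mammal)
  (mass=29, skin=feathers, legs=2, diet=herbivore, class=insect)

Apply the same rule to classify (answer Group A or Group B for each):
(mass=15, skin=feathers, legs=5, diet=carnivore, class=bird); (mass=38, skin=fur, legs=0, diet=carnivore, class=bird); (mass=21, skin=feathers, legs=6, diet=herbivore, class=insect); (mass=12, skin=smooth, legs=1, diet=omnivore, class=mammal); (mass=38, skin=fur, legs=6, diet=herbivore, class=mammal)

Group A, Group A, Group B, Group B, Group B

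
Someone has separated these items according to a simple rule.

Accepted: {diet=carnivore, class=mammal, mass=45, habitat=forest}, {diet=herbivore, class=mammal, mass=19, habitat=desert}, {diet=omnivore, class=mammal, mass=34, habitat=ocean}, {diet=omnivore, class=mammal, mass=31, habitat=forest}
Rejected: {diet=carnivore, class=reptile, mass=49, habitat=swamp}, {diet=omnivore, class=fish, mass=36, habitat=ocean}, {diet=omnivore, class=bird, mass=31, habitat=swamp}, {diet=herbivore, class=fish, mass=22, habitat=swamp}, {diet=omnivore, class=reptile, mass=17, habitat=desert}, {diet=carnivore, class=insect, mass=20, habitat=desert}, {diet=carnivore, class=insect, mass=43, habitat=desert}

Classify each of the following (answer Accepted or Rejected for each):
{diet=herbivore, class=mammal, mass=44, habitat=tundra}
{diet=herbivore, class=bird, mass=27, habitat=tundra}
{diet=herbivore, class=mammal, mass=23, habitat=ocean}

Comparing the two groups points to one rule — class is mammal.
{diet=herbivore, class=mammal, mass=44, habitat=tundra}: class is mammal, checks out → Accepted. {diet=herbivore, class=bird, mass=27, habitat=tundra}: class is bird, fails this test → Rejected. {diet=herbivore, class=mammal, mass=23, habitat=ocean}: class is mammal, checks out → Accepted.

Accepted, Rejected, Accepted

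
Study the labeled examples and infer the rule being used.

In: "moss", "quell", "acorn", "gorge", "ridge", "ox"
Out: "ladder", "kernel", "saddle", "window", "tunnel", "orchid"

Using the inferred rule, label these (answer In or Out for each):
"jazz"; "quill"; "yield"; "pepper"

The common property of the 'In' items is: length ≤ 5. No 'Out' item has it.
"jazz": In (length 4). "quill": In (length 5). "yield": In (length 5). "pepper": Out (length 6).

In, In, In, Out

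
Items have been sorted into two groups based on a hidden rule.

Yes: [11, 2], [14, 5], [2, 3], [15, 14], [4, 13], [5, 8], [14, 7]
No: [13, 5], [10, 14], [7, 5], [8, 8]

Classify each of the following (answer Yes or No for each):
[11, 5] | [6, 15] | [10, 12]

Looking at the examples, the only property every 'Yes' case has and every 'No' case lacks is: sum is odd.
No: [11, 5], since 11+5 = 16.
Yes: [6, 15], since 6+15 = 21.
No: [10, 12], since 10+12 = 22.

No, Yes, No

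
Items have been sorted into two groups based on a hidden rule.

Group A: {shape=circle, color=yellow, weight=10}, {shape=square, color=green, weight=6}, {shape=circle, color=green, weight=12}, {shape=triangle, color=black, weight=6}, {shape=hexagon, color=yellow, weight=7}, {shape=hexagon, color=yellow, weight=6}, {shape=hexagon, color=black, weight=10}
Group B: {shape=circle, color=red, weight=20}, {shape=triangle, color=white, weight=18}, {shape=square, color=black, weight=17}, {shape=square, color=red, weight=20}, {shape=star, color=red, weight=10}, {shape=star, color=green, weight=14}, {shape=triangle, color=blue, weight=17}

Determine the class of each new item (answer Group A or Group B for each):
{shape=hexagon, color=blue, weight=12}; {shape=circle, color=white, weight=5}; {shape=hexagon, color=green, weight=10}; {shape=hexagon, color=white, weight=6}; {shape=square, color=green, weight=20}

Group A, Group A, Group A, Group A, Group B

The simplest hypothesis consistent with all the labels is: color is not red AND weight ≤ 12.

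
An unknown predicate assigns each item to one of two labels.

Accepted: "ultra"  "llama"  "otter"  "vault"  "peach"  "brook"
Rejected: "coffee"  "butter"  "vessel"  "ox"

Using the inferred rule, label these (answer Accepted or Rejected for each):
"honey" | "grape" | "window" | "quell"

Accepted, Accepted, Rejected, Accepted

All 'Accepted' examples share one property — odd length — and every 'Rejected' example lacks it.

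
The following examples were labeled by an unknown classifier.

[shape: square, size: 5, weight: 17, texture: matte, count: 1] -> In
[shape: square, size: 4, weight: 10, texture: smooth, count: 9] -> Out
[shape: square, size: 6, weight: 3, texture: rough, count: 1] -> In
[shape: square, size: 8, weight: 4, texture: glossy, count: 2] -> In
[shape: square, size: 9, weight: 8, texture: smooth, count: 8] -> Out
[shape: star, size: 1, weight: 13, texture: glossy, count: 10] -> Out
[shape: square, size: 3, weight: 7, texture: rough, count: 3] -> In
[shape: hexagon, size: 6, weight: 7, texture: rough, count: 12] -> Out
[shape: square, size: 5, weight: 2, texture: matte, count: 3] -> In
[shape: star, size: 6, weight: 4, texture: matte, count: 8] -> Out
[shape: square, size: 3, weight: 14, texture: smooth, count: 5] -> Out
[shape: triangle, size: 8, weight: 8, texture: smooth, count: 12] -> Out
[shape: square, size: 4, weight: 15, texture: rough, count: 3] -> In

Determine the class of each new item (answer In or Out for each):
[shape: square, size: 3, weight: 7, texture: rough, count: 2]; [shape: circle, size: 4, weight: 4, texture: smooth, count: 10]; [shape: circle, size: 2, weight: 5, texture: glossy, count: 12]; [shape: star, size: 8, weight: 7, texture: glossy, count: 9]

In, Out, Out, Out

'In' ⟺ count ≤ 3.
In: [shape: square, size: 3, weight: 7, texture: rough, count: 2], since count = 2.
Out: [shape: circle, size: 4, weight: 4, texture: smooth, count: 10], since count = 10.
Out: [shape: circle, size: 2, weight: 5, texture: glossy, count: 12], since count = 12.
Out: [shape: star, size: 8, weight: 7, texture: glossy, count: 9], since count = 9.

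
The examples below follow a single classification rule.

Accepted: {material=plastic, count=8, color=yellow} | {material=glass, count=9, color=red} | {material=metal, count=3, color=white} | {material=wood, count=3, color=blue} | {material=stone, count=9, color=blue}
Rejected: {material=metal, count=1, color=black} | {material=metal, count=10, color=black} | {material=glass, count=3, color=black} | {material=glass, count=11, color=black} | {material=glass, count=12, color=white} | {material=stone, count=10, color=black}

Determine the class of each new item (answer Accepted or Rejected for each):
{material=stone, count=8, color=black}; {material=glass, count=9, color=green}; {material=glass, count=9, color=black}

The pattern is that an item is 'Accepted' exactly when: color is not black AND count ≤ 9.
{material=stone, count=8, color=black}: Rejected (color is black, count = 8). {material=glass, count=9, color=green}: Accepted (color is green, count = 9). {material=glass, count=9, color=black}: Rejected (color is black, count = 9).

Rejected, Accepted, Rejected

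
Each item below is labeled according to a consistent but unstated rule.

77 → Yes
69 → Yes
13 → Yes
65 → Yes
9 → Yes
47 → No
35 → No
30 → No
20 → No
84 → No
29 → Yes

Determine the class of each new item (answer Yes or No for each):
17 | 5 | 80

Yes, Yes, No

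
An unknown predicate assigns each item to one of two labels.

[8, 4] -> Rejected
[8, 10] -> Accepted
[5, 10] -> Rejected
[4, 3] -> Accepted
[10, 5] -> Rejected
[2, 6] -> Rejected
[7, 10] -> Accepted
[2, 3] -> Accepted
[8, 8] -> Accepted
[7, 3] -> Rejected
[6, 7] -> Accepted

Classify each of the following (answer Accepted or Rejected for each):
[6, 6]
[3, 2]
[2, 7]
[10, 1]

The pattern is that an item is 'Accepted' exactly when: |first − second| ≤ 3.
[6, 6]: |6−6| = 0, passes → Accepted.
[3, 2]: |3−2| = 1, passes → Accepted.
[2, 7]: |2−7| = 5, does not pass → Rejected.
[10, 1]: |10−1| = 9, does not pass → Rejected.

Accepted, Accepted, Rejected, Rejected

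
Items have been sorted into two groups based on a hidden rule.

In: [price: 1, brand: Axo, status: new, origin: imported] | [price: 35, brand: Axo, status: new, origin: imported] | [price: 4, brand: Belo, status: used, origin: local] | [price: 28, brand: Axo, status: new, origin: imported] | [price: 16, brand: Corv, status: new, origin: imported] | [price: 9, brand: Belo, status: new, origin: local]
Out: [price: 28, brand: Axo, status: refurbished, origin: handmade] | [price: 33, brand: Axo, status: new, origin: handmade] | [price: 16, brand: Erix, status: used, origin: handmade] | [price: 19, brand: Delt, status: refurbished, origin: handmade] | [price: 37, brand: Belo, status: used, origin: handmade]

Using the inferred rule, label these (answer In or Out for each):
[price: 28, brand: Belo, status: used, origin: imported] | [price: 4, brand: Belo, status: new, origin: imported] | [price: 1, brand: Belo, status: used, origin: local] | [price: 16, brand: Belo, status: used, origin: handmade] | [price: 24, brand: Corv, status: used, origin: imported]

A rule that fits every label: origin is not handmade — true of each 'In' example, false of each 'Out' one.
[price: 28, brand: Belo, status: used, origin: imported]: origin is imported, matches → In.
[price: 4, brand: Belo, status: new, origin: imported]: origin is imported, matches → In.
[price: 1, brand: Belo, status: used, origin: local]: origin is local, matches → In.
[price: 16, brand: Belo, status: used, origin: handmade]: origin is handmade, fails this test → Out.
[price: 24, brand: Corv, status: used, origin: imported]: origin is imported, matches → In.

In, In, In, Out, In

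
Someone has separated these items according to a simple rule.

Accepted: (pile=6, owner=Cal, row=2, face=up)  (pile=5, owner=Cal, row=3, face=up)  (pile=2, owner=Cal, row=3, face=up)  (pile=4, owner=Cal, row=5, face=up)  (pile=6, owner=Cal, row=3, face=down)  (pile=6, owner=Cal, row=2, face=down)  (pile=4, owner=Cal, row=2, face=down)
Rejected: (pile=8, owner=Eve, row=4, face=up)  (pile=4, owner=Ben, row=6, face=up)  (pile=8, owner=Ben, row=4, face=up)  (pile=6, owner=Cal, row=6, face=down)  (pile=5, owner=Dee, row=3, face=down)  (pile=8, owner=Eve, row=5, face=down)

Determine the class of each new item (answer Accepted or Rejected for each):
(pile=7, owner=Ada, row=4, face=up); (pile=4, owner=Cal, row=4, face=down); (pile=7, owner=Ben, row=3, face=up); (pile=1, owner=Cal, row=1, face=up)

Rejected, Accepted, Rejected, Accepted

A rule that fits every label: owner is Cal AND row ≤ 5 — true of each 'Accepted' example, false of each 'Rejected' one.
Rejected: (pile=7, owner=Ada, row=4, face=up), since owner is Ada, row = 4. Accepted: (pile=4, owner=Cal, row=4, face=down), since owner is Cal, row = 4. Rejected: (pile=7, owner=Ben, row=3, face=up), since owner is Ben, row = 3. Accepted: (pile=1, owner=Cal, row=1, face=up), since owner is Cal, row = 1.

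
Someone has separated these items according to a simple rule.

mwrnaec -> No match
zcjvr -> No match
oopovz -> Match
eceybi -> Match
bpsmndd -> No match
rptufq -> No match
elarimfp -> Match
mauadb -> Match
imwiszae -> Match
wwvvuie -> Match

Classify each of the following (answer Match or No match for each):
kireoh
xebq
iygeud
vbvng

Match, No match, Match, No match

The rule appears to be: has ≥ 3 vowels.
Match: kireoh, since 3 vowels.
No match: xebq, since 1 vowel.
Match: iygeud, since 3 vowels.
No match: vbvng, since 0 vowels.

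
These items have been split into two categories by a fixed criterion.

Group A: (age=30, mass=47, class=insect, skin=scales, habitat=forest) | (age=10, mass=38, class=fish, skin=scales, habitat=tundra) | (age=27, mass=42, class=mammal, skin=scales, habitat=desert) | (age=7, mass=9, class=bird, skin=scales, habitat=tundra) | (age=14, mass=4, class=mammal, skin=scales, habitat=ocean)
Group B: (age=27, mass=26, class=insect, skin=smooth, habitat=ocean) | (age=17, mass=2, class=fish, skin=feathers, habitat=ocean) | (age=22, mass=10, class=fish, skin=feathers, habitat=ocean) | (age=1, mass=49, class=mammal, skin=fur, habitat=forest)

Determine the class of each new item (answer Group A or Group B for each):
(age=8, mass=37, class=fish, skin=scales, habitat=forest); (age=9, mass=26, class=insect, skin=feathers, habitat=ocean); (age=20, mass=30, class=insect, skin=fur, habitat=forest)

Group A, Group B, Group B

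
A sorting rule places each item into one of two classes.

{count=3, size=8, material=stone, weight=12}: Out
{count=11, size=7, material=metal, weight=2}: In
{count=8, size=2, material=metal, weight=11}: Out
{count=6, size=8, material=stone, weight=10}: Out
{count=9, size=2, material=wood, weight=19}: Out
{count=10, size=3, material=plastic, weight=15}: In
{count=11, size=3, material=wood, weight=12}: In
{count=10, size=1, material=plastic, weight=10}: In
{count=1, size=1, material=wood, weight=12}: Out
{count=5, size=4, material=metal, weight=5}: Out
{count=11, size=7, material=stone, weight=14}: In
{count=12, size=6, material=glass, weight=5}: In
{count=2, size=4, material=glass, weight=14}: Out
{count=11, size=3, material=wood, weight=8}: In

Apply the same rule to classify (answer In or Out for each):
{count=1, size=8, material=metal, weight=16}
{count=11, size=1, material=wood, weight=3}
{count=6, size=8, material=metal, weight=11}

Out, In, Out

The pattern is that an item is 'In' exactly when: count ≥ 10.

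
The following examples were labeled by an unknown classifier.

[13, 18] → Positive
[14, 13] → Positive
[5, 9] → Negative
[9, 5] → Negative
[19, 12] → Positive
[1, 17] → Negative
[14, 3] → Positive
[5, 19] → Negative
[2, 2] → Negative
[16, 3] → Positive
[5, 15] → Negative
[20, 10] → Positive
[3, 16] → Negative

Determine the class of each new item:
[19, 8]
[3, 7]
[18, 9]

Positive, Negative, Positive

Every 'Positive' example satisfies: first ≥ 10. None of the 'Negative' examples do.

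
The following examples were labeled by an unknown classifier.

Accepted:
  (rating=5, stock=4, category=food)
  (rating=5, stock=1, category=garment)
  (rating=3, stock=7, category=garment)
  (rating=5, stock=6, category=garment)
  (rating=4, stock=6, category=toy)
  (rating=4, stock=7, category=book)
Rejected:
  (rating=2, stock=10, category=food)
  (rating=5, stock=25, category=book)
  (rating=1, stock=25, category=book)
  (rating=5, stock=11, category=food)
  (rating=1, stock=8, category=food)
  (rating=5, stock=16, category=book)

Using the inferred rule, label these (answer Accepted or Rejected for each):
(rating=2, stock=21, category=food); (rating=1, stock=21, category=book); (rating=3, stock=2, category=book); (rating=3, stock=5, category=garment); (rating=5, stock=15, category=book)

Rejected, Rejected, Accepted, Accepted, Rejected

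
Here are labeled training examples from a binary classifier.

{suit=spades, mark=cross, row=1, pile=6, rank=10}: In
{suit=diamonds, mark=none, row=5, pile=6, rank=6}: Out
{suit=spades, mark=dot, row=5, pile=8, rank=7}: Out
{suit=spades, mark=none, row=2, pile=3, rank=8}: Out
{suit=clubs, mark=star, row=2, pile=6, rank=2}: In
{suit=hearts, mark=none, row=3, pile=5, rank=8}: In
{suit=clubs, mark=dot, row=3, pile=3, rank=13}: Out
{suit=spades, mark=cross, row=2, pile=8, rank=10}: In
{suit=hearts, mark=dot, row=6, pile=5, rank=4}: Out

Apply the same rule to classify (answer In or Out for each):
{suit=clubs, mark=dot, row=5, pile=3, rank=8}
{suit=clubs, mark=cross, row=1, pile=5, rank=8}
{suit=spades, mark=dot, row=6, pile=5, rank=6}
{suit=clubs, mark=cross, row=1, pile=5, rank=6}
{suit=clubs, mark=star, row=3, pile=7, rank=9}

Out, In, Out, In, In

The rule appears to be: pile ≥ 5 AND row ≤ 3.
{suit=clubs, mark=dot, row=5, pile=3, rank=8}: pile = 3, row = 5 — lacks this property, so Out.
{suit=clubs, mark=cross, row=1, pile=5, rank=8}: pile = 5, row = 1 — passes, so In.
{suit=spades, mark=dot, row=6, pile=5, rank=6}: pile = 5, row = 6 — lacks this property, so Out.
{suit=clubs, mark=cross, row=1, pile=5, rank=6}: pile = 5, row = 1 — passes, so In.
{suit=clubs, mark=star, row=3, pile=7, rank=9}: pile = 7, row = 3 — passes, so In.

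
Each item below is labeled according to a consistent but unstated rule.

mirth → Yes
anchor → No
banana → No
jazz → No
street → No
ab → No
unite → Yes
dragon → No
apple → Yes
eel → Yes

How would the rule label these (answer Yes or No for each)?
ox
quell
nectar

Checking candidate rules against both groups, what survives is: odd length.

No, Yes, No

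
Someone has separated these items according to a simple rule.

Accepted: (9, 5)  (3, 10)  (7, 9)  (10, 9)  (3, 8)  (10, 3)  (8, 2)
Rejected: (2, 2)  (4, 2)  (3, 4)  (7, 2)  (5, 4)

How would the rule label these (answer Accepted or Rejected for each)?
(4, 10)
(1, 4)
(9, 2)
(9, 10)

Accepted, Rejected, Accepted, Accepted

The rule appears to be: sum ≥ 10.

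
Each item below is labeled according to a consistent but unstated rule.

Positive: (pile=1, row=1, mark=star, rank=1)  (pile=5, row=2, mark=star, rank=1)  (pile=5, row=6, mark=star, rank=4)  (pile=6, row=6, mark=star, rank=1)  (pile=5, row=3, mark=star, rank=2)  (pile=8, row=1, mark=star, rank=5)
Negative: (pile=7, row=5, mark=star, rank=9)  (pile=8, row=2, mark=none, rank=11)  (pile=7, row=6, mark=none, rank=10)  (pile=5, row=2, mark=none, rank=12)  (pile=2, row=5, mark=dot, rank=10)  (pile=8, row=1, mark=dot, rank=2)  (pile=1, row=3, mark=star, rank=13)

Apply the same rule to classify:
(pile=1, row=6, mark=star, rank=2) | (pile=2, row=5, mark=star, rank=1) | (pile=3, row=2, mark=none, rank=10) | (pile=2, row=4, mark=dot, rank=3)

The simplest hypothesis consistent with all the labels is: mark is star AND rank ≤ 5.
(pile=1, row=6, mark=star, rank=2): mark is star, rank = 2, checks out → Positive.
(pile=2, row=5, mark=star, rank=1): mark is star, rank = 1, checks out → Positive.
(pile=3, row=2, mark=none, rank=10): mark is none, rank = 10, lacks this property → Negative.
(pile=2, row=4, mark=dot, rank=3): mark is dot, rank = 3, lacks this property → Negative.

Positive, Positive, Negative, Negative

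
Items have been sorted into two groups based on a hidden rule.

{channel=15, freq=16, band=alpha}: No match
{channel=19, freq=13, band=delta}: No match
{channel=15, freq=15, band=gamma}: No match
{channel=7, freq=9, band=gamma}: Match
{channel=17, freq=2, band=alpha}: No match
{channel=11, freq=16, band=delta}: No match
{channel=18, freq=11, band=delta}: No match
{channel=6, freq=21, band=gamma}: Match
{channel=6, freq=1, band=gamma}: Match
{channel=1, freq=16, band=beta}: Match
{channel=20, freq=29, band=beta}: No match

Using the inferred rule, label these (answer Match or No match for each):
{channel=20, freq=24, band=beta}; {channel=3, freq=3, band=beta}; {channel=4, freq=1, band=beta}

No match, Match, Match

The common property of the 'Match' items is: channel ≤ 7. No 'No match' item has it.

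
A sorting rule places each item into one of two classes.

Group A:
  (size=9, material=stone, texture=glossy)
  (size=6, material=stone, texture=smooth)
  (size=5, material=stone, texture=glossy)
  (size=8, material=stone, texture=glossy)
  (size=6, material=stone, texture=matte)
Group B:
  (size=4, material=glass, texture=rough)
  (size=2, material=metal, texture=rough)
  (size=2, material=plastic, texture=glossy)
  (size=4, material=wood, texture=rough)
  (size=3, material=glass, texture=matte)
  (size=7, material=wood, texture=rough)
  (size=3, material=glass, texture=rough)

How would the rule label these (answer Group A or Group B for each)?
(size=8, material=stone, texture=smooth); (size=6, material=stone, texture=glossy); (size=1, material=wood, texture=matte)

Group A, Group A, Group B

One predicate separates the groups cleanly: material is stone.
(size=8, material=stone, texture=smooth): material is stone — matches, so Group A.
(size=6, material=stone, texture=glossy): material is stone — matches, so Group A.
(size=1, material=wood, texture=matte): material is wood — does not pass, so Group B.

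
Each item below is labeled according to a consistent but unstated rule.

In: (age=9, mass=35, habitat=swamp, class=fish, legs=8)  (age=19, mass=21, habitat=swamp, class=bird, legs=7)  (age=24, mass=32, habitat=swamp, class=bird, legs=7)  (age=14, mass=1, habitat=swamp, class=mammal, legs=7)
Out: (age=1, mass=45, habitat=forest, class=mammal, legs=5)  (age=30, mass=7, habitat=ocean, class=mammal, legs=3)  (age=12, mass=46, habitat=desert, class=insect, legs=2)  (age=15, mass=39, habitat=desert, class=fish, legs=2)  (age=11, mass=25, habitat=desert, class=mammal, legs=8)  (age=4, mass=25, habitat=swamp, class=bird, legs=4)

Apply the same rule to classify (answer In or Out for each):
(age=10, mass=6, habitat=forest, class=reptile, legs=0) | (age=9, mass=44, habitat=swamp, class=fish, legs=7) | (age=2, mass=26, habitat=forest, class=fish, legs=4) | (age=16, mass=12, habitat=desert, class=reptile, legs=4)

Out, In, Out, Out

All 'In' examples share one property — habitat is swamp AND age ≥ 9 — and every 'Out' example lacks it.
(age=10, mass=6, habitat=forest, class=reptile, legs=0): Out (habitat is forest, age = 10). (age=9, mass=44, habitat=swamp, class=fish, legs=7): In (habitat is swamp, age = 9). (age=2, mass=26, habitat=forest, class=fish, legs=4): Out (habitat is forest, age = 2). (age=16, mass=12, habitat=desert, class=reptile, legs=4): Out (habitat is desert, age = 16).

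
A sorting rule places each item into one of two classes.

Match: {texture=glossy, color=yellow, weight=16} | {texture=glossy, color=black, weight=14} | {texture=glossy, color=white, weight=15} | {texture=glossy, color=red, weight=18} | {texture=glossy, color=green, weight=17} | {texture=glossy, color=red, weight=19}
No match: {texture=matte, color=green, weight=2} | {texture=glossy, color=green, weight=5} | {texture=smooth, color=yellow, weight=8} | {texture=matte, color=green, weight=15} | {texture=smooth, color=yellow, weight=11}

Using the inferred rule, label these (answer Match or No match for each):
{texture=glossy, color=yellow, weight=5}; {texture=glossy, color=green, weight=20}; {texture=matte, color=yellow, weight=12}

No match, Match, No match

The rule appears to be: texture is glossy AND weight ≥ 8.
{texture=glossy, color=yellow, weight=5} — texture is glossy, weight = 5, hence No match.
{texture=glossy, color=green, weight=20} — texture is glossy, weight = 20, hence Match.
{texture=matte, color=yellow, weight=12} — texture is matte, weight = 12, hence No match.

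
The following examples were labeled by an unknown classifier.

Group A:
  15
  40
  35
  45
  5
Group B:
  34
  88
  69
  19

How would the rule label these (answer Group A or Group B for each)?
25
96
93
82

Group A, Group B, Group B, Group B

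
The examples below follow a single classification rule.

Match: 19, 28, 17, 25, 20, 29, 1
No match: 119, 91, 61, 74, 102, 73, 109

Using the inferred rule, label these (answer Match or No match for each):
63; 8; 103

The simplest hypothesis consistent with all the labels is: at most 29.

No match, Match, No match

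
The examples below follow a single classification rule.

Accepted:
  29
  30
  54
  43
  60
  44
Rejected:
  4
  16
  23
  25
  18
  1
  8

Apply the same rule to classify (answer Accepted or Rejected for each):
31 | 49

Every 'Accepted' example satisfies: at least 29. None of the 'Rejected' examples do.

Accepted, Accepted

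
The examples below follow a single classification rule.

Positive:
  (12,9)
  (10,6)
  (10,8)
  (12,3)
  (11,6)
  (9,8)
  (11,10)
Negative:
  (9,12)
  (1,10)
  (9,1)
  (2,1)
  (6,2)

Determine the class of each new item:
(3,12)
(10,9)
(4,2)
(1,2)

All 'Positive' examples share one property — first > second AND sum ≥ 11 — and every 'Negative' example lacks it.
Negative: (3,12), since 3 < 12, 3+12 = 15.
Positive: (10,9), since 10 > 9, 10+9 = 19.
Negative: (4,2), since 4 > 2, 4+2 = 6.
Negative: (1,2), since 1 < 2, 1+2 = 3.

Negative, Positive, Negative, Negative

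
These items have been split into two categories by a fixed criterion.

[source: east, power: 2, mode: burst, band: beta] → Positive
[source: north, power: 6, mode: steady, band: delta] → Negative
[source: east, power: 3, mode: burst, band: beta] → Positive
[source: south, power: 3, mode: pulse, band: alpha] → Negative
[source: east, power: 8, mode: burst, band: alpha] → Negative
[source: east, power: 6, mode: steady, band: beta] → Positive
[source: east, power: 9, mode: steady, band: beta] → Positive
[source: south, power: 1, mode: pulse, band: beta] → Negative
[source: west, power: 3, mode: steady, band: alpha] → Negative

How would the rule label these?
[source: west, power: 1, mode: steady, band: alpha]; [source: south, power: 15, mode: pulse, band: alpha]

The rule appears to be: source is east AND band is beta.
[source: west, power: 1, mode: steady, band: alpha] — source is west, band is alpha, hence Negative. [source: south, power: 15, mode: pulse, band: alpha] — source is south, band is alpha, hence Negative.

Negative, Negative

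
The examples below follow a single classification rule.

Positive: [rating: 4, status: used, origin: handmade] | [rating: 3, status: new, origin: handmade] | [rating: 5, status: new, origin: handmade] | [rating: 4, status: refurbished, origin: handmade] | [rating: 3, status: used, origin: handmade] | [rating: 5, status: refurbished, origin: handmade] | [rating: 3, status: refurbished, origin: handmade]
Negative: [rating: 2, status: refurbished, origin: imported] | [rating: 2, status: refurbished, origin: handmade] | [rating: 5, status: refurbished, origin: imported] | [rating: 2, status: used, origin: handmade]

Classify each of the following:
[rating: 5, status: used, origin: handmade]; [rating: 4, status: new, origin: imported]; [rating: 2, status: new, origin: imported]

Positive, Negative, Negative

The rule appears to be: origin is handmade AND rating ≥ 3.
[rating: 5, status: used, origin: handmade] → origin is handmade, rating = 5 → Positive.
[rating: 4, status: new, origin: imported] → origin is imported, rating = 4 → Negative.
[rating: 2, status: new, origin: imported] → origin is imported, rating = 2 → Negative.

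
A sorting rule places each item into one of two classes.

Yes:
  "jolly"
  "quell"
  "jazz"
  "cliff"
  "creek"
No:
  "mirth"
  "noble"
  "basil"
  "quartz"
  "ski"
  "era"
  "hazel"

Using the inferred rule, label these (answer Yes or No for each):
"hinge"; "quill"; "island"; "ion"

The classifier is using: has a double letter.

No, Yes, No, No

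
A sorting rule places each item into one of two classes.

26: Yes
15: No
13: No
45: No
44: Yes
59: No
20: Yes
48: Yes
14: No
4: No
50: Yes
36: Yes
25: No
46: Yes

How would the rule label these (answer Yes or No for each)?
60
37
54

Yes, No, Yes

The pattern is that an item is 'Yes' exactly when: even AND at least 15.
60: 60 is even, 60 ≥ 15, matches → Yes. 37: 37 is odd, 37 ≥ 15, doesn't qualify → No. 54: 54 is even, 54 ≥ 15, matches → Yes.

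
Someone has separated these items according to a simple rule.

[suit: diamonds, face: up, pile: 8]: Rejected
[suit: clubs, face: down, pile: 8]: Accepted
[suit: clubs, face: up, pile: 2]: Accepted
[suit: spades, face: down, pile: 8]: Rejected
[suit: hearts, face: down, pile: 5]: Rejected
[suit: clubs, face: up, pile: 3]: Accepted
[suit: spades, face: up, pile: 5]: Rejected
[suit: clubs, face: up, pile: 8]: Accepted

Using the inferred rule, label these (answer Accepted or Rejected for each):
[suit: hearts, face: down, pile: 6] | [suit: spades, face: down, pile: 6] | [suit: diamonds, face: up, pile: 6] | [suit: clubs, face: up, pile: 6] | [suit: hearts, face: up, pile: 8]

The common property of the 'Accepted' items is: suit is clubs. No 'Rejected' item has it.
[suit: hearts, face: down, pile: 6] — suit is hearts, hence Rejected.
[suit: spades, face: down, pile: 6] — suit is spades, hence Rejected.
[suit: diamonds, face: up, pile: 6] — suit is diamonds, hence Rejected.
[suit: clubs, face: up, pile: 6] — suit is clubs, hence Accepted.
[suit: hearts, face: up, pile: 8] — suit is hearts, hence Rejected.

Rejected, Rejected, Rejected, Accepted, Rejected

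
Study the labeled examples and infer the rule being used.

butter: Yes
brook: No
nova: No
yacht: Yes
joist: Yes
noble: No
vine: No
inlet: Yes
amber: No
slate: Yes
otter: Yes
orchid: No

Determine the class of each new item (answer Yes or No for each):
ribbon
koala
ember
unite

The simplest hypothesis consistent with all the labels is: contains 't'.
ribbon → no 't' → No. koala → no 't' → No. ember → no 't' → No. unite → has 't' → Yes.

No, No, No, Yes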